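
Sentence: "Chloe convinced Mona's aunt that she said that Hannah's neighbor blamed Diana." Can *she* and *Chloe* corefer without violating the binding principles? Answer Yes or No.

Yes

*Chloe* is an R-expression; Principle C requires it to be free (not bound by any c-commanding expression).
— she: subject of the clause headed by 'said'; the pronoun does not c-command the R-expression — coreference allowed.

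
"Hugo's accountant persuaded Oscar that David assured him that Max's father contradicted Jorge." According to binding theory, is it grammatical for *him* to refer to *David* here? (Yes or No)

No

*David* is an R-expression; Principle C requires it to be free (not bound by any c-commanding expression).
— him: object of the clause headed by 'assured'; the R-expression locally c-commands the pronoun — coreference blocked (Principle B on the pronoun).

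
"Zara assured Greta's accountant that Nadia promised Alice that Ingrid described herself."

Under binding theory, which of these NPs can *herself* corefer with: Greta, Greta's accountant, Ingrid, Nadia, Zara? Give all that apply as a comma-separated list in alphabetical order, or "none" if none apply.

Ingrid

*herself* is a reflexive; Principle A requires it to be bound within its binding domain — the clause headed by 'described'.
— Greta: possessor inside the object DP of the matrix clause; does not c-command the reflexive — cannot bind it (Principle A).
— Greta's accountant: object of the matrix clause; c-commands the reflexive but lies outside its binding domain — cannot bind it (Principle A).
— Ingrid: subject of the clause headed by 'described'; c-commands the reflexive within its binding domain — allowed (Principle A).
— Nadia: subject of the clause headed by 'promised'; c-commands the reflexive but lies outside its binding domain — cannot bind it (Principle A).
— Zara: subject of the matrix clause; c-commands the reflexive but lies outside its binding domain — cannot bind it (Principle A).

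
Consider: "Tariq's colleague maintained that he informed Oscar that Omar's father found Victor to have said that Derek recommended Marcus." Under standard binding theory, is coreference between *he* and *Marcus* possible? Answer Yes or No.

*Marcus* is an R-expression; Principle C requires it to be free (not bound by any c-commanding expression).
— he: subject of the clause headed by 'informed'; the pronoun c-commands the R-expression — coreference blocked (Principle C).

No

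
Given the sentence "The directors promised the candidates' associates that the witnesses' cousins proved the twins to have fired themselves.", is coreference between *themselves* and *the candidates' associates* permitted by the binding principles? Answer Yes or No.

No

*themselves* is a reflexive; Principle A requires it to be bound within its binding domain — the clause headed by 'fired'.
— the candidates' associates: object of the matrix clause; c-commands the reflexive but lies outside its binding domain — cannot bind it (Principle A).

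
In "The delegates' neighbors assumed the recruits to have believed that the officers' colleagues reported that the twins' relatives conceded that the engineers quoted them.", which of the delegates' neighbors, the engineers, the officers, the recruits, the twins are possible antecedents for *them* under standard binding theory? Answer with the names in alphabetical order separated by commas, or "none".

the delegates' neighbors, the officers, the recruits, the twins

*them* is a pronoun; Principle B requires it to be free in its binding domain — the clause headed by 'quoted'.
— the delegates' neighbors: subject of the matrix clause; c-commands the pronoun but lies outside its binding domain — allowed.
— the engineers: subject of the clause headed by 'quoted'; c-commands the pronoun within its binding domain — blocked (Principle B).
— the officers: possessor inside the subject DP of the clause headed by 'reported'; does not c-command the pronoun — Principle B does not apply; allowed.
— the recruits: subject of the clause headed by 'believed'; c-commands the pronoun but lies outside its binding domain — allowed.
— the twins: possessor inside the subject DP of the clause headed by 'conceded'; does not c-command the pronoun — Principle B does not apply; allowed.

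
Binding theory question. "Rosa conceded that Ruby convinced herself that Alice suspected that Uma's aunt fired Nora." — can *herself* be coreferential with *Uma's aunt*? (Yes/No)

No

*herself* is a reflexive; Principle A requires it to be bound within its binding domain — the clause headed by 'convinced'.
— Uma's aunt: subject of the clause headed by 'fired'; does not c-command the reflexive — cannot bind it (Principle A).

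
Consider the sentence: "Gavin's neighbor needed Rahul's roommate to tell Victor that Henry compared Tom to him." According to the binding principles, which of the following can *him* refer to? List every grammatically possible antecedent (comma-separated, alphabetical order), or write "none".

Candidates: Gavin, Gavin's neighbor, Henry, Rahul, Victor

Gavin, Gavin's neighbor, Rahul, Victor

*him* is a pronoun; Principle B requires it to be free in its binding domain — the clause headed by 'compared'.
— Gavin: possessor inside the subject DP of the matrix clause; does not c-command the pronoun — Principle B does not apply; allowed.
— Gavin's neighbor: subject of the matrix clause; c-commands the pronoun but lies outside its binding domain — allowed.
— Henry: subject of the clause headed by 'compared'; c-commands the pronoun within its binding domain — blocked (Principle B).
— Rahul: possessor inside the subject DP of the clause headed by 'tell'; does not c-command the pronoun — Principle B does not apply; allowed.
— Victor: object of the clause headed by 'tell'; c-commands the pronoun but lies outside its binding domain — allowed.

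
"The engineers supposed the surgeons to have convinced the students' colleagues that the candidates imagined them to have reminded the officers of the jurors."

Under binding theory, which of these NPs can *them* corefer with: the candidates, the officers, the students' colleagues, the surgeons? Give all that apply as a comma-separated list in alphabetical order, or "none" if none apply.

*them* is a pronoun; Principle B requires it to be free in its binding domain — the clause headed by 'imagined'.
— the candidates: subject of the clause headed by 'imagined'; c-commands the pronoun within its binding domain — blocked (Principle B).
— the officers: object of the clause headed by 'reminded'; is c-commanded by the pronoun; coreference would bind this R-expression — blocked (Principle C).
— the students' colleagues: object of the clause headed by 'convinced'; c-commands the pronoun but lies outside its binding domain — allowed.
— the surgeons: subject of the clause headed by 'convinced'; c-commands the pronoun but lies outside its binding domain — allowed.

the students' colleagues, the surgeons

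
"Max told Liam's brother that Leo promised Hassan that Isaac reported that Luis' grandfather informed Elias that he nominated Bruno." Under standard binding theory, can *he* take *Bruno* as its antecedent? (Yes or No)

No

*he* is a pronoun; Principle B requires it to be free in its binding domain — the clause headed by 'nominated'.
— Bruno: object of the clause headed by 'nominated'; is c-commanded by the pronoun; coreference would bind this R-expression — blocked (Principle C).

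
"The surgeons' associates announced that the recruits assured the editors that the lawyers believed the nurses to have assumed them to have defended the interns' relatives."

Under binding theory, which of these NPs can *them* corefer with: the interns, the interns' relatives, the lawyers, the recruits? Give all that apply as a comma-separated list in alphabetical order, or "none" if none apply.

*them* is a pronoun; Principle B requires it to be free in its binding domain — the clause headed by 'assumed'.
— the interns: possessor inside the object DP of the clause headed by 'defended'; is c-commanded by the pronoun; coreference would bind this R-expression — blocked (Principle C).
— the interns' relatives: object of the clause headed by 'defended'; is c-commanded by the pronoun; coreference would bind this R-expression — blocked (Principle C).
— the lawyers: subject of the clause headed by 'believed'; c-commands the pronoun but lies outside its binding domain — allowed.
— the recruits: subject of the clause headed by 'assured'; c-commands the pronoun but lies outside its binding domain — allowed.

the lawyers, the recruits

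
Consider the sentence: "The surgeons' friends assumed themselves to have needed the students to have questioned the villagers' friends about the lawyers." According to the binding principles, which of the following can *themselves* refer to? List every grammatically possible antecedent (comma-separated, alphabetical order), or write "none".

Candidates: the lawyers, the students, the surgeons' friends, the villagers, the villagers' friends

*themselves* is a reflexive; Principle A requires it to be bound within its binding domain — the matrix clause.
— the lawyers: second object of the clause headed by 'questioned'; does not c-command the reflexive — cannot bind it (Principle A).
— the students: subject of the clause headed by 'questioned'; does not c-command the reflexive — cannot bind it (Principle A).
— the surgeons' friends: subject of the matrix clause; c-commands the reflexive within its binding domain — allowed (Principle A).
— the villagers: possessor inside the object DP of the clause headed by 'questioned'; does not c-command the reflexive — cannot bind it (Principle A).
— the villagers' friends: object of the clause headed by 'questioned'; does not c-command the reflexive — cannot bind it (Principle A).

the surgeons' friends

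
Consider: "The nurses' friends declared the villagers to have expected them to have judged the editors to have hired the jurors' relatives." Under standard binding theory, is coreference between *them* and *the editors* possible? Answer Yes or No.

No

*the editors* is an R-expression; Principle C requires it to be free (not bound by any c-commanding expression).
— them: subject of the clause headed by 'judged'; the pronoun c-commands the R-expression — coreference blocked (Principle C).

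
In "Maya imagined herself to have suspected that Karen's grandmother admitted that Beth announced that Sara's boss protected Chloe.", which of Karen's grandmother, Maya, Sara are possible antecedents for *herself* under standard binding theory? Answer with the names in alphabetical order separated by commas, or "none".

*herself* is a reflexive; Principle A requires it to be bound within its binding domain — the matrix clause.
— Karen's grandmother: subject of the clause headed by 'admitted'; does not c-command the reflexive — cannot bind it (Principle A).
— Maya: subject of the matrix clause; c-commands the reflexive within its binding domain — allowed (Principle A).
— Sara: possessor inside the subject DP of the clause headed by 'protected'; does not c-command the reflexive — cannot bind it (Principle A).

Maya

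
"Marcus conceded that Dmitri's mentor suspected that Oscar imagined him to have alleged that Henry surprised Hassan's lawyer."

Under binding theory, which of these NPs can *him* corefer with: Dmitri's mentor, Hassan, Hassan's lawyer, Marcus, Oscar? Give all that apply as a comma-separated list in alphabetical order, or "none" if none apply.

Dmitri's mentor, Marcus

*him* is a pronoun; Principle B requires it to be free in its binding domain — the clause headed by 'imagined'.
— Dmitri's mentor: subject of the clause headed by 'suspected'; c-commands the pronoun but lies outside its binding domain — allowed.
— Hassan: possessor inside the object DP of the clause headed by 'surprised'; is c-commanded by the pronoun; coreference would bind this R-expression — blocked (Principle C).
— Hassan's lawyer: object of the clause headed by 'surprised'; is c-commanded by the pronoun; coreference would bind this R-expression — blocked (Principle C).
— Marcus: subject of the matrix clause; c-commands the pronoun but lies outside its binding domain — allowed.
— Oscar: subject of the clause headed by 'imagined'; c-commands the pronoun within its binding domain — blocked (Principle B).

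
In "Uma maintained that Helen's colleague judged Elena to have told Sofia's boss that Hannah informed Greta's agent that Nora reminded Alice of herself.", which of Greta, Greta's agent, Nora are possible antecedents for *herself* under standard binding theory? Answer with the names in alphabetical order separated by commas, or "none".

*herself* is a reflexive; Principle A requires it to be bound within its binding domain — the clause headed by 'reminded'.
— Greta: possessor inside the object DP of the clause headed by 'informed'; does not c-command the reflexive — cannot bind it (Principle A).
— Greta's agent: object of the clause headed by 'informed'; c-commands the reflexive but lies outside its binding domain — cannot bind it (Principle A).
— Nora: subject of the clause headed by 'reminded'; c-commands the reflexive within its binding domain — allowed (Principle A).

Nora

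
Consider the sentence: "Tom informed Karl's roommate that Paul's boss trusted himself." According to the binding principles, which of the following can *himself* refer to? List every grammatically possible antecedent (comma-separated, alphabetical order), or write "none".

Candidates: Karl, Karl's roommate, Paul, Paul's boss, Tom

*himself* is a reflexive; Principle A requires it to be bound within its binding domain — the clause headed by 'trusted'.
— Karl: possessor inside the object DP of the matrix clause; does not c-command the reflexive — cannot bind it (Principle A).
— Karl's roommate: object of the matrix clause; c-commands the reflexive but lies outside its binding domain — cannot bind it (Principle A).
— Paul: possessor inside the subject DP of the clause headed by 'trusted'; does not c-command the reflexive — cannot bind it (Principle A).
— Paul's boss: subject of the clause headed by 'trusted'; c-commands the reflexive within its binding domain — allowed (Principle A).
— Tom: subject of the matrix clause; c-commands the reflexive but lies outside its binding domain — cannot bind it (Principle A).

Paul's boss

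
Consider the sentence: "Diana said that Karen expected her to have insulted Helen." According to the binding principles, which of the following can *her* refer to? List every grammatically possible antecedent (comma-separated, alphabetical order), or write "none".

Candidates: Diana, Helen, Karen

Diana

*her* is a pronoun; Principle B requires it to be free in its binding domain — the clause headed by 'expected'.
— Diana: subject of the matrix clause; c-commands the pronoun but lies outside its binding domain — allowed.
— Helen: object of the clause headed by 'insulted'; is c-commanded by the pronoun; coreference would bind this R-expression — blocked (Principle C).
— Karen: subject of the clause headed by 'expected'; c-commands the pronoun within its binding domain — blocked (Principle B).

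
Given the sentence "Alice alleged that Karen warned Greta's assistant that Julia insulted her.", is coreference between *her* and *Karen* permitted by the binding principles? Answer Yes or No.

Yes

*her* is a pronoun; Principle B requires it to be free in its binding domain — the clause headed by 'insulted'.
— Karen: subject of the clause headed by 'warned'; c-commands the pronoun but lies outside its binding domain — allowed.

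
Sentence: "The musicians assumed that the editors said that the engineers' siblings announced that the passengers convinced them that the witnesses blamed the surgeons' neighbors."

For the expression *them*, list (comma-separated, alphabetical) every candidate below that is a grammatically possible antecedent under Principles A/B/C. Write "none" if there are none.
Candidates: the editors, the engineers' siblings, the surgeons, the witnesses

the editors, the engineers' siblings

*them* is a pronoun; Principle B requires it to be free in its binding domain — the clause headed by 'convinced'.
— the editors: subject of the clause headed by 'said'; c-commands the pronoun but lies outside its binding domain — allowed.
— the engineers' siblings: subject of the clause headed by 'announced'; c-commands the pronoun but lies outside its binding domain — allowed.
— the surgeons: possessor inside the object DP of the clause headed by 'blamed'; is c-commanded by the pronoun; coreference would bind this R-expression — blocked (Principle C).
— the witnesses: subject of the clause headed by 'blamed'; is c-commanded by the pronoun; coreference would bind this R-expression — blocked (Principle C).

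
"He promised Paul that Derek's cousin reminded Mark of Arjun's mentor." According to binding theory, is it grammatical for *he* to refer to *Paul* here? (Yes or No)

*Paul* is an R-expression; Principle C requires it to be free (not bound by any c-commanding expression).
— he: subject of the matrix clause; the pronoun c-commands the R-expression — coreference blocked (Principle C).

No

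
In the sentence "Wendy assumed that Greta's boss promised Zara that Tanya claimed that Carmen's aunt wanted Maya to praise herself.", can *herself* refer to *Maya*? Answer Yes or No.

*herself* is a reflexive; Principle A requires it to be bound within its binding domain — the clause headed by 'praise'.
— Maya: subject of the clause headed by 'praise'; c-commands the reflexive within its binding domain — allowed (Principle A).

Yes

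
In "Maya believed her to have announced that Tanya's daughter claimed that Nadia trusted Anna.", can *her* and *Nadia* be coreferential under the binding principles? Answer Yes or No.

*Nadia* is an R-expression; Principle C requires it to be free (not bound by any c-commanding expression).
— her: subject of the clause headed by 'announced'; the pronoun c-commands the R-expression — coreference blocked (Principle C).

No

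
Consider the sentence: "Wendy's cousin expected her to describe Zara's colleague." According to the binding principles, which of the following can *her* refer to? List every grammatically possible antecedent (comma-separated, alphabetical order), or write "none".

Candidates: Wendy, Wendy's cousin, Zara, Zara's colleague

*her* is a pronoun; Principle B requires it to be free in its binding domain — the matrix clause.
— Wendy: possessor inside the subject DP of the matrix clause; does not c-command the pronoun — Principle B does not apply; allowed.
— Wendy's cousin: subject of the matrix clause; c-commands the pronoun within its binding domain — blocked (Principle B).
— Zara: possessor inside the object DP of the clause headed by 'describe'; is c-commanded by the pronoun; coreference would bind this R-expression — blocked (Principle C).
— Zara's colleague: object of the clause headed by 'describe'; is c-commanded by the pronoun; coreference would bind this R-expression — blocked (Principle C).

Wendy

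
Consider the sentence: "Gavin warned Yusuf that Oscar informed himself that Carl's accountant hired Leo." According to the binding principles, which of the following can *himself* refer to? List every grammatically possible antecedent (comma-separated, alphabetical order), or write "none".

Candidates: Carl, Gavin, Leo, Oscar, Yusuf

*himself* is a reflexive; Principle A requires it to be bound within its binding domain — the clause headed by 'informed'.
— Carl: possessor inside the subject DP of the clause headed by 'hired'; does not c-command the reflexive — cannot bind it (Principle A).
— Gavin: subject of the matrix clause; c-commands the reflexive but lies outside its binding domain — cannot bind it (Principle A).
— Leo: object of the clause headed by 'hired'; does not c-command the reflexive — cannot bind it (Principle A).
— Oscar: subject of the clause headed by 'informed'; c-commands the reflexive within its binding domain — allowed (Principle A).
— Yusuf: object of the matrix clause; c-commands the reflexive but lies outside its binding domain — cannot bind it (Principle A).

Oscar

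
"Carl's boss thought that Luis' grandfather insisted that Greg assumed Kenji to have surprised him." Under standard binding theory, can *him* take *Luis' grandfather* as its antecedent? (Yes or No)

*him* is a pronoun; Principle B requires it to be free in its binding domain — the clause headed by 'surprised'.
— Luis' grandfather: subject of the clause headed by 'insisted'; c-commands the pronoun but lies outside its binding domain — allowed.

Yes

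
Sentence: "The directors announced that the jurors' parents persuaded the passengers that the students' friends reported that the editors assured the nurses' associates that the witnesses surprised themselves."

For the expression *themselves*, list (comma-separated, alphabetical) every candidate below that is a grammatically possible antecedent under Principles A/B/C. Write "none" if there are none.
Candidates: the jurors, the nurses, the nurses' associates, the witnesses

*themselves* is a reflexive; Principle A requires it to be bound within its binding domain — the clause headed by 'surprised'.
— the jurors: possessor inside the subject DP of the clause headed by 'persuaded'; does not c-command the reflexive — cannot bind it (Principle A).
— the nurses: possessor inside the object DP of the clause headed by 'assured'; does not c-command the reflexive — cannot bind it (Principle A).
— the nurses' associates: object of the clause headed by 'assured'; c-commands the reflexive but lies outside its binding domain — cannot bind it (Principle A).
— the witnesses: subject of the clause headed by 'surprised'; c-commands the reflexive within its binding domain — allowed (Principle A).

the witnesses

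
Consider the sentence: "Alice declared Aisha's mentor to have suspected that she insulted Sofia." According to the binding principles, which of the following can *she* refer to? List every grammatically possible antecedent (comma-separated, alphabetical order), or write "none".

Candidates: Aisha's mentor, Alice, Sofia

*she* is a pronoun; Principle B requires it to be free in its binding domain — the clause headed by 'insulted'.
— Aisha's mentor: subject of the clause headed by 'suspected'; c-commands the pronoun but lies outside its binding domain — allowed.
— Alice: subject of the matrix clause; c-commands the pronoun but lies outside its binding domain — allowed.
— Sofia: object of the clause headed by 'insulted'; is c-commanded by the pronoun; coreference would bind this R-expression — blocked (Principle C).

Aisha's mentor, Alice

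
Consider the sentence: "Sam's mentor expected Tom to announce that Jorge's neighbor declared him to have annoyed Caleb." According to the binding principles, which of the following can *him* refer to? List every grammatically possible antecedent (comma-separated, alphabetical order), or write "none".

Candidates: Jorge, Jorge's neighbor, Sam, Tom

*him* is a pronoun; Principle B requires it to be free in its binding domain — the clause headed by 'declared'.
— Jorge: possessor inside the subject DP of the clause headed by 'declared'; does not c-command the pronoun — Principle B does not apply; allowed.
— Jorge's neighbor: subject of the clause headed by 'declared'; c-commands the pronoun within its binding domain — blocked (Principle B).
— Sam: possessor inside the subject DP of the matrix clause; does not c-command the pronoun — Principle B does not apply; allowed.
— Tom: subject of the clause headed by 'announce'; c-commands the pronoun but lies outside its binding domain — allowed.

Jorge, Sam, Tom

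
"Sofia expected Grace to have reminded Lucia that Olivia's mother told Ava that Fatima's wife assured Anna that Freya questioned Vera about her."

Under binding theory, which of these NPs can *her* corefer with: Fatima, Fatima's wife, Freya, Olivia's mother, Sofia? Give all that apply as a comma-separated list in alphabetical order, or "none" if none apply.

Fatima, Fatima's wife, Olivia's mother, Sofia

*her* is a pronoun; Principle B requires it to be free in its binding domain — the clause headed by 'questioned'.
— Fatima: possessor inside the subject DP of the clause headed by 'assured'; does not c-command the pronoun — Principle B does not apply; allowed.
— Fatima's wife: subject of the clause headed by 'assured'; c-commands the pronoun but lies outside its binding domain — allowed.
— Freya: subject of the clause headed by 'questioned'; c-commands the pronoun within its binding domain — blocked (Principle B).
— Olivia's mother: subject of the clause headed by 'told'; c-commands the pronoun but lies outside its binding domain — allowed.
— Sofia: subject of the matrix clause; c-commands the pronoun but lies outside its binding domain — allowed.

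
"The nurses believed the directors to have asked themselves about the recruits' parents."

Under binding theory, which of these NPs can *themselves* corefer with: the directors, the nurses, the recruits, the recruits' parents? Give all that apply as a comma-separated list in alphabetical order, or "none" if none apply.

the directors

*themselves* is a reflexive; Principle A requires it to be bound within its binding domain — the clause headed by 'asked'.
— the directors: subject of the clause headed by 'asked'; c-commands the reflexive within its binding domain — allowed (Principle A).
— the nurses: subject of the matrix clause; c-commands the reflexive but lies outside its binding domain — cannot bind it (Principle A).
— the recruits: possessor inside the second object DP of the clause headed by 'asked'; does not c-command the reflexive — cannot bind it (Principle A).
— the recruits' parents: second object of the clause headed by 'asked'; does not c-command the reflexive — cannot bind it (Principle A).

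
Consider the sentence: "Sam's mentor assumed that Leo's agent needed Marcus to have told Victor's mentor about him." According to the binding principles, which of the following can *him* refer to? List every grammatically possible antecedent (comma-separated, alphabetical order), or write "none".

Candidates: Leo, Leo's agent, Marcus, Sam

*him* is a pronoun; Principle B requires it to be free in its binding domain — the clause headed by 'told'.
— Leo: possessor inside the subject DP of the clause headed by 'needed'; does not c-command the pronoun — Principle B does not apply; allowed.
— Leo's agent: subject of the clause headed by 'needed'; c-commands the pronoun but lies outside its binding domain — allowed.
— Marcus: subject of the clause headed by 'told'; c-commands the pronoun within its binding domain — blocked (Principle B).
— Sam: possessor inside the subject DP of the matrix clause; does not c-command the pronoun — Principle B does not apply; allowed.

Leo, Leo's agent, Sam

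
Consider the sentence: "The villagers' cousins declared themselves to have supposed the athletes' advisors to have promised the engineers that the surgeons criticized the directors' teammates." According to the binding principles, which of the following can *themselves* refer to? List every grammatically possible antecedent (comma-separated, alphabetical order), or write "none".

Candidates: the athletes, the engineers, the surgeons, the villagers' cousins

*themselves* is a reflexive; Principle A requires it to be bound within its binding domain — the matrix clause.
— the athletes: possessor inside the subject DP of the clause headed by 'promised'; does not c-command the reflexive — cannot bind it (Principle A).
— the engineers: object of the clause headed by 'promised'; does not c-command the reflexive — cannot bind it (Principle A).
— the surgeons: subject of the clause headed by 'criticized'; does not c-command the reflexive — cannot bind it (Principle A).
— the villagers' cousins: subject of the matrix clause; c-commands the reflexive within its binding domain — allowed (Principle A).

the villagers' cousins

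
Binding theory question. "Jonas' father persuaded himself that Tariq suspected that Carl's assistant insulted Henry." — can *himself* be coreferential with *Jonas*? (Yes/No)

No

*himself* is a reflexive; Principle A requires it to be bound within its binding domain — the matrix clause.
— Jonas: possessor inside the subject DP of the matrix clause; does not c-command the reflexive — cannot bind it (Principle A).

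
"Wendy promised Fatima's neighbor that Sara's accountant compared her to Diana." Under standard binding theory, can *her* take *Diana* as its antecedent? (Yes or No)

No

*her* is a pronoun; Principle B requires it to be free in its binding domain — the clause headed by 'compared'.
— Diana: second object of the clause headed by 'compared'; is c-commanded by the pronoun; coreference would bind this R-expression — blocked (Principle C).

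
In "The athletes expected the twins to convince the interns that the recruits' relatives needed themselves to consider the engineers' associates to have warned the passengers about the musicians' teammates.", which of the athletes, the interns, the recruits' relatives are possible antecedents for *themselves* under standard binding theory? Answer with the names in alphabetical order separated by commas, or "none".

the recruits' relatives

*themselves* is a reflexive; Principle A requires it to be bound within its binding domain — the clause headed by 'needed'.
— the athletes: subject of the matrix clause; c-commands the reflexive but lies outside its binding domain — cannot bind it (Principle A).
— the interns: object of the clause headed by 'convince'; c-commands the reflexive but lies outside its binding domain — cannot bind it (Principle A).
— the recruits' relatives: subject of the clause headed by 'needed'; c-commands the reflexive within its binding domain — allowed (Principle A).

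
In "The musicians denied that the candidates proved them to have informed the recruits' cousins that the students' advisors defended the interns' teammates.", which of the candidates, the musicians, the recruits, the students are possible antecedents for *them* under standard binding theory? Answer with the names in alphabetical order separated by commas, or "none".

*them* is a pronoun; Principle B requires it to be free in its binding domain — the clause headed by 'proved'.
— the candidates: subject of the clause headed by 'proved'; c-commands the pronoun within its binding domain — blocked (Principle B).
— the musicians: subject of the matrix clause; c-commands the pronoun but lies outside its binding domain — allowed.
— the recruits: possessor inside the object DP of the clause headed by 'informed'; is c-commanded by the pronoun; coreference would bind this R-expression — blocked (Principle C).
— the students: possessor inside the subject DP of the clause headed by 'defended'; is c-commanded by the pronoun; coreference would bind this R-expression — blocked (Principle C).

the musicians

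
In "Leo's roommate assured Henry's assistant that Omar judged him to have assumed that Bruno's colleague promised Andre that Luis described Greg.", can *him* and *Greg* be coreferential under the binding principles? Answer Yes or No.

*Greg* is an R-expression; Principle C requires it to be free (not bound by any c-commanding expression).
— him: subject of the clause headed by 'assumed'; the pronoun c-commands the R-expression — coreference blocked (Principle C).

No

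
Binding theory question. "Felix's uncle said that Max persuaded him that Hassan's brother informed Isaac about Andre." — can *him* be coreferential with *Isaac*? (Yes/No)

*him* is a pronoun; Principle B requires it to be free in its binding domain — the clause headed by 'persuaded'.
— Isaac: object of the clause headed by 'informed'; is c-commanded by the pronoun; coreference would bind this R-expression — blocked (Principle C).

No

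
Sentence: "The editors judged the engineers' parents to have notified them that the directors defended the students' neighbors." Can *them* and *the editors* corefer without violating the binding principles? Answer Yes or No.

*the editors* is an R-expression; Principle C requires it to be free (not bound by any c-commanding expression).
— them: object of the clause headed by 'notified'; the pronoun does not c-command the R-expression — coreference allowed.

Yes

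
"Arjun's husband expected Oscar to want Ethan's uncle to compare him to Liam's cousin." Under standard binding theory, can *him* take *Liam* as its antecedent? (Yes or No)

*him* is a pronoun; Principle B requires it to be free in its binding domain — the clause headed by 'compare'.
— Liam: possessor inside the second object DP of the clause headed by 'compare'; is c-commanded by the pronoun; coreference would bind this R-expression — blocked (Principle C).

No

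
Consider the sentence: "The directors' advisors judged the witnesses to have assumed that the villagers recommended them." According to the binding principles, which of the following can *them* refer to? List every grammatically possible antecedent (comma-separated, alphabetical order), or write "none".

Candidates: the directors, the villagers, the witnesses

*them* is a pronoun; Principle B requires it to be free in its binding domain — the clause headed by 'recommended'.
— the directors: possessor inside the subject DP of the matrix clause; does not c-command the pronoun — Principle B does not apply; allowed.
— the villagers: subject of the clause headed by 'recommended'; c-commands the pronoun within its binding domain — blocked (Principle B).
— the witnesses: subject of the clause headed by 'assumed'; c-commands the pronoun but lies outside its binding domain — allowed.

the directors, the witnesses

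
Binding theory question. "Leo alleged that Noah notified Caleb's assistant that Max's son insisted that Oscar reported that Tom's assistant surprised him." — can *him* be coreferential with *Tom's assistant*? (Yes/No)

*him* is a pronoun; Principle B requires it to be free in its binding domain — the clause headed by 'surprised'.
— Tom's assistant: subject of the clause headed by 'surprised'; c-commands the pronoun within its binding domain — blocked (Principle B).

No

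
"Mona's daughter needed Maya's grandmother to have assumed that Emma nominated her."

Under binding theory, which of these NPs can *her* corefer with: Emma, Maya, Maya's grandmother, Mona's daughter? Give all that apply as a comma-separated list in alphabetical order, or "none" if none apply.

*her* is a pronoun; Principle B requires it to be free in its binding domain — the clause headed by 'nominated'.
— Emma: subject of the clause headed by 'nominated'; c-commands the pronoun within its binding domain — blocked (Principle B).
— Maya: possessor inside the subject DP of the clause headed by 'assumed'; does not c-command the pronoun — Principle B does not apply; allowed.
— Maya's grandmother: subject of the clause headed by 'assumed'; c-commands the pronoun but lies outside its binding domain — allowed.
— Mona's daughter: subject of the matrix clause; c-commands the pronoun but lies outside its binding domain — allowed.

Maya, Maya's grandmother, Mona's daughter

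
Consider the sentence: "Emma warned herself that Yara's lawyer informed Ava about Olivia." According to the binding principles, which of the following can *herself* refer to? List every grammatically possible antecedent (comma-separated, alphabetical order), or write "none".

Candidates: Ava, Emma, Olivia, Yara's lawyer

*herself* is a reflexive; Principle A requires it to be bound within its binding domain — the matrix clause.
— Ava: object of the clause headed by 'informed'; does not c-command the reflexive — cannot bind it (Principle A).
— Emma: subject of the matrix clause; c-commands the reflexive within its binding domain — allowed (Principle A).
— Olivia: second object of the clause headed by 'informed'; does not c-command the reflexive — cannot bind it (Principle A).
— Yara's lawyer: subject of the clause headed by 'informed'; does not c-command the reflexive — cannot bind it (Principle A).

Emma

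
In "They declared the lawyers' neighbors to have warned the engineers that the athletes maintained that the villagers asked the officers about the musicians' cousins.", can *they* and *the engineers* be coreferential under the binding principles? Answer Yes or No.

*the engineers* is an R-expression; Principle C requires it to be free (not bound by any c-commanding expression).
— they: subject of the matrix clause; the pronoun c-commands the R-expression — coreference blocked (Principle C).

No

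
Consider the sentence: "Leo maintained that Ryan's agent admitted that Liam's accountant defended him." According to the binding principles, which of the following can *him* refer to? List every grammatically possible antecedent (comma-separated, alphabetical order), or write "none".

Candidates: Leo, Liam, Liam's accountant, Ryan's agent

*him* is a pronoun; Principle B requires it to be free in its binding domain — the clause headed by 'defended'.
— Leo: subject of the matrix clause; c-commands the pronoun but lies outside its binding domain — allowed.
— Liam: possessor inside the subject DP of the clause headed by 'defended'; does not c-command the pronoun — Principle B does not apply; allowed.
— Liam's accountant: subject of the clause headed by 'defended'; c-commands the pronoun within its binding domain — blocked (Principle B).
— Ryan's agent: subject of the clause headed by 'admitted'; c-commands the pronoun but lies outside its binding domain — allowed.

Leo, Liam, Ryan's agent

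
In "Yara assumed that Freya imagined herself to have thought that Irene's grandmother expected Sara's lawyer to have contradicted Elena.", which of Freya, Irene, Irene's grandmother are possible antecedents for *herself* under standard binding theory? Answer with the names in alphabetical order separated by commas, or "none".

Freya

*herself* is a reflexive; Principle A requires it to be bound within its binding domain — the clause headed by 'imagined'.
— Freya: subject of the clause headed by 'imagined'; c-commands the reflexive within its binding domain — allowed (Principle A).
— Irene: possessor inside the subject DP of the clause headed by 'expected'; does not c-command the reflexive — cannot bind it (Principle A).
— Irene's grandmother: subject of the clause headed by 'expected'; does not c-command the reflexive — cannot bind it (Principle A).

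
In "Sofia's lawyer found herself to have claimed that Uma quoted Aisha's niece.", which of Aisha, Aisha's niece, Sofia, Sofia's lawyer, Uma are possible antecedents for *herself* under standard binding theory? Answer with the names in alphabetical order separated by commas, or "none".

Sofia's lawyer

*herself* is a reflexive; Principle A requires it to be bound within its binding domain — the matrix clause.
— Aisha: possessor inside the object DP of the clause headed by 'quoted'; does not c-command the reflexive — cannot bind it (Principle A).
— Aisha's niece: object of the clause headed by 'quoted'; does not c-command the reflexive — cannot bind it (Principle A).
— Sofia: possessor inside the subject DP of the matrix clause; does not c-command the reflexive — cannot bind it (Principle A).
— Sofia's lawyer: subject of the matrix clause; c-commands the reflexive within its binding domain — allowed (Principle A).
— Uma: subject of the clause headed by 'quoted'; does not c-command the reflexive — cannot bind it (Principle A).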